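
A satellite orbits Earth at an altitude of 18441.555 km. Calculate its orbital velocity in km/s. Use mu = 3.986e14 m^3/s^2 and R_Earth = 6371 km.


r = R_E + alt = 6371.0 + 18441.555 = 24812.5550 km = 2.4812555e+07 m
v = sqrt(mu/r) = sqrt(3.986e14 / 2.4812555e+07) = 4008.0479 m/s = 4.0080 km/s

4.0080 km/s


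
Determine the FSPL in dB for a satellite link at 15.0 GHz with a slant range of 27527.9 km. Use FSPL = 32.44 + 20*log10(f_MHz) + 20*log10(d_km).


f = 15.0 GHz = 15000.0000 MHz
d = 27527.9 km
FSPL = 32.44 + 20*log10(15000.0000) + 20*log10(27527.9)
FSPL = 32.44 + 83.5218 + 88.7955
FSPL = 204.7573 dB

204.7573 dB


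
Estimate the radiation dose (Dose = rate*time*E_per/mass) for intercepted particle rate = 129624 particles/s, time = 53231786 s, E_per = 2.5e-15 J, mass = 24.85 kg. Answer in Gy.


Total energy deposited = rate * time * E_per
  = 129624 * 53231786 * 2.5e-15 = 0.01725029 J
Dose = E_total / mass = 0.01725029 / 24.85
Dose = 6.9417676e-04 Gy

6.9418e-04 Gy


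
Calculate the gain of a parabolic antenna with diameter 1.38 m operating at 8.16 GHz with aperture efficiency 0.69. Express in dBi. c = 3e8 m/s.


lambda = c/f = 3e8 / 8.16e+09 = 0.03676471 m
G = eta*(pi*D/lambda)^2 = 0.69*(pi*1.38/0.03676471)^2
G = 9594.9964 (linear)
G = 10*log10(9594.9964) = 39.8204 dBi

39.8204 dBi


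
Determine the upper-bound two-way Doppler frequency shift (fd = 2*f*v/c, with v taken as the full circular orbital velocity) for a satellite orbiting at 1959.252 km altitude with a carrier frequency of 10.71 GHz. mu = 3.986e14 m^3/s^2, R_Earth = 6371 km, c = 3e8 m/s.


r = 8.330252e+06 m
v = sqrt(mu/r) = 6917.3472 m/s (worst-case radial velocity)
f = 10.71 GHz = 1.071e+10 Hz
fd = 2*f*v/c = 2*1.071e+10*6917.3472/3.0e+08
fd = 493898.5933 Hz

493898.5933 Hz


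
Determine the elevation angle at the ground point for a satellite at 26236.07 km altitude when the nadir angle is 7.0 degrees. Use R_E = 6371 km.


r = R_E + alt = 32607.0700 km
Law of sines in the satellite / Earth-center / ground-point triangle:
  sin(nadir)/R_E = sin(90 + el)/r  =>  cos(el) = (r/R_E)*sin(nadir)
cos(el) = (32607.0700 / 6371.0000) * sin(7.0 deg) = 0.6237329
el = arccos(0.6237329) = 51.4108 deg
(Earth-central angle = 90 - nadir - el = 31.5892 deg)

51.4108 degrees


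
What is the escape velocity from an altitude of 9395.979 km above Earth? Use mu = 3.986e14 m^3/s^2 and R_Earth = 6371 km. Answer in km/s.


r = 6371.0 + 9395.979 = 15766.9790 km = 1.5766979e+07 m
v_esc = sqrt(2*mu/r) = sqrt(2*3.986e14 / 1.5766979e+07)
v_esc = 7110.6516 m/s = 7.1107 km/s

7.1107 km/s


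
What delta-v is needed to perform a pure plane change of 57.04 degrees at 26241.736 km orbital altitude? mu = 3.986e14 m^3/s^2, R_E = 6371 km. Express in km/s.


r = 32612.7360 km = 3.2612736e+07 m
V = sqrt(mu/r) = 3496.0290 m/s
di = 57.04 deg = 0.9955358 rad
dV = 2*V*sin(di/2) = 2*3496.0290*sin(0.4977679)
dV = 3338.4665 m/s = 3.3385 km/s

3.3385 km/s


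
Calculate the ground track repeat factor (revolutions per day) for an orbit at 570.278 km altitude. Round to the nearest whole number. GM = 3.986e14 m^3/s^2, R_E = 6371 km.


r = 6.941278e+06 m
T = 2*pi*sqrt(r^3/mu) = 5755.3320 s = 95.9222 min
revs/day = 1440 / 95.9222 = 15.0122
Rounded: 15 revolutions per day

15 revolutions per day


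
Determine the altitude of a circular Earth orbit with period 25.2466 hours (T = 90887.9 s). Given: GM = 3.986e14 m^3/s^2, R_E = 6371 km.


T = 90887.9 s
r = (mu*T^2/(4*pi^2))^(1/3) = (3.986e14 * 90887.9^2 / (4*pi^2))^(1/3)
r = 4.3691461e+07 m = 43691.4608 km
alt = r - R_E = 43691.4608 - 6371 = 37320.4608 km

37320.4608 km


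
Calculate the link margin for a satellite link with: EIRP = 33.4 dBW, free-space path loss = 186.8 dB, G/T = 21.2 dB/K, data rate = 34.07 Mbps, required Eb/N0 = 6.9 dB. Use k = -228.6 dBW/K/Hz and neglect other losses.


C/N0 = EIRP - FSPL + G/T - k = 33.4 - 186.8 + 21.2 - (-228.6)
C/N0 = 96.4000 dB-Hz
R_b = 34.07 Mbps = 3.407e+07 bps -> 10*log10(R_b) = 75.3237 dB-Hz
Eb/N0 = C/N0 - 10*log10(R_b) = 96.4000 - 75.3237 = 21.0763 dB
Margin = Eb/N0 - Eb/N0_req = 21.0763 - 6.9 = 14.1763 dB (link closes)

14.1763 dB


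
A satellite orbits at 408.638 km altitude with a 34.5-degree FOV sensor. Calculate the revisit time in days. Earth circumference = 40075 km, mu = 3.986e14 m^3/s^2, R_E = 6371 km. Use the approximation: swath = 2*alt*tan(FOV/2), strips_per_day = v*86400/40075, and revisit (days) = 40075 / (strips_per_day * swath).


swath = 2*408.638*tan(0.3010693) = 253.7709 km
v = sqrt(mu/r) = 7667.7050 m/s = 7.6677 km/s
strips/day = v*86400/40075 = 7.6677*86400/40075 = 16.5312
coverage/day = strips * swath = 16.5312 * 253.7709 = 4195.1501 km
revisit = 40075 / 4195.1501 = 9.5527 days

9.5527 days


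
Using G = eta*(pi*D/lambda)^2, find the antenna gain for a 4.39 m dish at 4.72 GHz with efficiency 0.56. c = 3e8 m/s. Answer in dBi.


lambda = c/f = 3e8 / 4.72e+09 = 0.06355932 m
G = eta*(pi*D/lambda)^2 = 0.56*(pi*4.39/0.06355932)^2
G = 26366.8532 (linear)
G = 10*log10(26366.8532) = 44.2106 dBi

44.2106 dBi


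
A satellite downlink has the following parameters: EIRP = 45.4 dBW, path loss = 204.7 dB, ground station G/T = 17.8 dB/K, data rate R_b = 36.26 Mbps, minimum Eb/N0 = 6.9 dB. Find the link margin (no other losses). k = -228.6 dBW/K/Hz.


C/N0 = EIRP - FSPL + G/T - k = 45.4 - 204.7 + 17.8 - (-228.6)
C/N0 = 87.1000 dB-Hz
R_b = 36.26 Mbps = 3.626e+07 bps -> 10*log10(R_b) = 75.5943 dB-Hz
Eb/N0 = C/N0 - 10*log10(R_b) = 87.1000 - 75.5943 = 11.5057 dB
Margin = Eb/N0 - Eb/N0_req = 11.5057 - 6.9 = 4.6057 dB (link closes)

4.6057 dB


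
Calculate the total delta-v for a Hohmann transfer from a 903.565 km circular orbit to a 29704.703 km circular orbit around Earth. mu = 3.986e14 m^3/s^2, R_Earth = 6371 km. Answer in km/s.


r1 = 7274.5650 km = 7.274565e+06 m
r2 = 36075.7030 km = 3.6075703e+07 m
dv1 = sqrt(mu/r1)*(sqrt(2*r2/(r1+r2)) - 1) = 2147.4684 m/s
dv2 = sqrt(mu/r2)*(1 - sqrt(2*r1/(r1+r2))) = 1398.3229 m/s
total dv = |dv1| + |dv2| = 2147.4684 + 1398.3229 = 3545.7913 m/s = 3.5458 km/s

3.5458 km/s


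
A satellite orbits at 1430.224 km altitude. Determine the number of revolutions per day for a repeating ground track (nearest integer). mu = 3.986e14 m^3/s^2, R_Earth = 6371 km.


r = 7.801224e+06 m
T = 2*pi*sqrt(r^3/mu) = 6857.3346 s = 114.2889 min
revs/day = 1440 / 114.2889 = 12.5996
Rounded: 13 revolutions per day

13 revolutions per day


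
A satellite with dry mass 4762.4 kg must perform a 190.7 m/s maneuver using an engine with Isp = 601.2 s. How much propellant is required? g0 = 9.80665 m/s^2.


ve = Isp * g0 = 601.2 * 9.80665 = 5895.757980 m/s
mass ratio = exp(dv/ve) = exp(190.7/5895.757980) = 1.03287408
m_prop = m_dry * (mr - 1) = 4762.4 * (1.03287408 - 1)
m_prop = 156.5595 kg

156.5595 kg


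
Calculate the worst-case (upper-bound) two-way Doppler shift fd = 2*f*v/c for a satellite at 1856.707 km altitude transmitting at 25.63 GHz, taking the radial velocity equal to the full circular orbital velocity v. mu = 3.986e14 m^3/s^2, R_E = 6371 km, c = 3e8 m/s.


r = 8.227707e+06 m
v = sqrt(mu/r) = 6960.3205 m/s (worst-case radial velocity)
f = 25.63 GHz = 2.563e+10 Hz
fd = 2*f*v/c = 2*2.563e+10*6960.3205/3.0e+08
fd = 1.1892868e+06 Hz

1.1893e+06 Hz


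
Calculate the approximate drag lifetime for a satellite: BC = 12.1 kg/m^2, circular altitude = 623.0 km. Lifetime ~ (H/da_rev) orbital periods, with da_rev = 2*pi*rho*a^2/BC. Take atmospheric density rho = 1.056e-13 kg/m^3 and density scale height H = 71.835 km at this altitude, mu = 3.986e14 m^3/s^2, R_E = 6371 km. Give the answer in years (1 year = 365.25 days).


a = R_E + alt = 6994.0000 km = 6.994e+06 m
da_rev = 2*pi*rho*a^2/BC = 2*pi*1.056e-13*(6.994e+06)^2/12.1 = 2.682314 m per revolution
N = H/da_rev = 71835.0000 m / 2.682314 m = 26780.9775 revolutions
P = 2*pi*sqrt(a^3/mu) = 5821.0277 s
lifetime = N*P = 26780.9775 * 5821.0277 = 1.5589281e+08 s = 1804.3149 days
years = 1804.3149 / 365.25 = 4.9399 years

4.9399 years


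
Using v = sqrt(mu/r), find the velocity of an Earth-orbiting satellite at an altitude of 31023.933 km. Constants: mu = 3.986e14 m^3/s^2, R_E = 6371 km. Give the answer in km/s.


r = R_E + alt = 6371.0 + 31023.933 = 37394.9330 km = 3.7394933e+07 m
v = sqrt(mu/r) = sqrt(3.986e14 / 3.7394933e+07) = 3264.8427 m/s = 3.2648 km/s

3.2648 km/s


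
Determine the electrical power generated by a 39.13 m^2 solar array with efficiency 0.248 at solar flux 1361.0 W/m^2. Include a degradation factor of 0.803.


P = area * eta * S * degradation
P = 39.13 * 0.248 * 1361.0 * 0.803
P = 10605.5989 W

10605.5989 W


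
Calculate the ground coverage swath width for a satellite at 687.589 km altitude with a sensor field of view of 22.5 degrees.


FOV = 22.5 deg = 0.3926991 rad
swath = 2 * alt * tan(FOV/2) = 2 * 687.589 * tan(0.1963495)
swath = 2 * 687.589 * 0.1989124
swath = 273.5399 km

273.5399 km


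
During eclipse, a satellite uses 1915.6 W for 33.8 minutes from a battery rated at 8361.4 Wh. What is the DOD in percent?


E_used = P * t / 60 = 1915.6 * 33.8 / 60 = 1079.1213 Wh
DOD = E_used / E_total * 100 = 1079.1213 / 8361.4 * 100
DOD = 12.9060 %

12.9060 %


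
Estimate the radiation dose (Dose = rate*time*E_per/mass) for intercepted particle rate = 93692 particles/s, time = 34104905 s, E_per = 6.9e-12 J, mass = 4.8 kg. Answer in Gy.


Total energy deposited = rate * time * E_per
  = 93692 * 34104905 * 6.9e-12 = 22.0480 J
Dose = E_total / mass = 22.0480 / 4.8
Dose = 4.5933 Gy

4.5933 Gy


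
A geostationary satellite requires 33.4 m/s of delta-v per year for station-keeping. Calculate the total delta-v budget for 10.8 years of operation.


dV = rate * years = 33.4 * 10.8
dV = 360.7200 m/s

360.7200 m/s


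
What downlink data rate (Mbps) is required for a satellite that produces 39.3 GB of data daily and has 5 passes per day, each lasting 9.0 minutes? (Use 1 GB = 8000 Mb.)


total contact time = 5 * 9.0 * 60 = 2700.0000 s
data = 39.3 GB = 314400.0000 Mb
rate = 314400.0000 / 2700.0000 = 116.4444 Mbps

116.4444 Mbps


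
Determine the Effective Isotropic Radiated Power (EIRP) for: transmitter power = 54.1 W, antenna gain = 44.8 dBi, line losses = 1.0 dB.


Pt = 54.1 W = 17.3320 dBW
EIRP = Pt_dBW + Gt - losses = 17.3320 + 44.8 - 1.0 = 61.1320 dBW

61.1320 dBW


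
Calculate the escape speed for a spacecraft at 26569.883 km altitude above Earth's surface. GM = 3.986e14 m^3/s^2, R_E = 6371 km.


r = 6371.0 + 26569.883 = 32940.8830 km = 3.2940883e+07 m
v_esc = sqrt(2*mu/r) = sqrt(2*3.986e14 / 3.2940883e+07)
v_esc = 4919.4441 m/s = 4.9194 km/s

4.9194 km/s


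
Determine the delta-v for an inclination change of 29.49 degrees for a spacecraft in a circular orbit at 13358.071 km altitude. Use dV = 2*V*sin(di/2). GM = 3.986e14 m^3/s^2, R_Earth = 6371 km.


r = 19729.0710 km = 1.9729071e+07 m
V = sqrt(mu/r) = 4494.8513 m/s
di = 29.49 deg = 0.5146976 rad
dV = 2*V*sin(di/2) = 2*4494.8513*sin(0.2573488)
dV = 2288.0371 m/s = 2.2880 km/s

2.2880 km/s


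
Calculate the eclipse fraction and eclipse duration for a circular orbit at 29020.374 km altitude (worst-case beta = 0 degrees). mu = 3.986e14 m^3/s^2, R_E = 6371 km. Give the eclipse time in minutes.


r = 35391.3740 km
T = 1104.3484 min
Eclipse fraction = arcsin(R_E/r)/pi = arcsin(6371.0000/35391.3740)/pi
= arcsin(0.1800156)/pi = 0.05761483
Eclipse duration = 0.05761483 * 1104.3484 = 63.6268 min

63.6268 minutes


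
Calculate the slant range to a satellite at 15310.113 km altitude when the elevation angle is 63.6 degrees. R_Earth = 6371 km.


h = 15310.113 km, el = 63.6 deg
d = -R_E*sin(el) + sqrt((R_E*sin(el))^2 + 2*R_E*h + h^2)
d = -6371.0000*sin(1.1100) + sqrt((6371.0000*0.8957118)^2 + 2*6371.0000*15310.113 + 15310.113^2)
d = 15788.6773 km

15788.6773 km


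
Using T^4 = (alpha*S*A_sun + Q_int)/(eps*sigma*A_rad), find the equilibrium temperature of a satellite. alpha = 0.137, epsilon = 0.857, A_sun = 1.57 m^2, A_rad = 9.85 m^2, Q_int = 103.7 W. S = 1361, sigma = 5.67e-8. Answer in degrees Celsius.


Numerator = alpha*S*A_sun + Q_int = 0.137*1361*1.57 + 103.7 = 396.4375 W
Denominator = eps*sigma*A_rad = 0.857*5.67e-8*9.85 = 4.7863021e-07 W/K^4
T^4 = 8.282751e+08 K^4
T = 169.6460 K = -103.5040 C

-103.5040 degrees Celsius


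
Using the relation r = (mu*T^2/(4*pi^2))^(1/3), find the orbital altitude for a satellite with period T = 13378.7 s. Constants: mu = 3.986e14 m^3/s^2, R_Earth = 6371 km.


T = 13378.7 s
r = (mu*T^2/(4*pi^2))^(1/3) = (3.986e14 * 13378.7^2 / (4*pi^2))^(1/3)
r = 1.2180594e+07 m = 12180.5939 km
alt = r - R_E = 12180.5939 - 6371 = 5809.5939 km

5809.5939 km


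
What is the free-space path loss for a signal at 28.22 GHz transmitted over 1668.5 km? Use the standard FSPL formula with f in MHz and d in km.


f = 28.22 GHz = 28220.0000 MHz
d = 1668.5 km
FSPL = 32.44 + 20*log10(28220.0000) + 20*log10(1668.5)
FSPL = 32.44 + 89.0111 + 64.4465
FSPL = 185.8977 dB

185.8977 dB


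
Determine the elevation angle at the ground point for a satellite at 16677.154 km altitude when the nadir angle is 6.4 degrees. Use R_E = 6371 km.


r = R_E + alt = 23048.1540 km
Law of sines in the satellite / Earth-center / ground-point triangle:
  sin(nadir)/R_E = sin(90 + el)/r  =>  cos(el) = (r/R_E)*sin(nadir)
cos(el) = (23048.1540 / 6371.0000) * sin(6.4 deg) = 0.4032574
el = arccos(0.4032574) = 66.2180 deg
(Earth-central angle = 90 - nadir - el = 17.3820 deg)

66.2180 degrees


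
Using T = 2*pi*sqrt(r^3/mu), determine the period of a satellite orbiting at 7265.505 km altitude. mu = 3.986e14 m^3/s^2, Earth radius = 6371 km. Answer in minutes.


r = 13636.5050 km = 1.3636505e+07 m
T = 2*pi*sqrt(r^3/mu) = 2*pi*sqrt(2.5357663e+21 / 3.986e14)
T = 15847.6852 s = 264.1281 min

264.1281 minutes


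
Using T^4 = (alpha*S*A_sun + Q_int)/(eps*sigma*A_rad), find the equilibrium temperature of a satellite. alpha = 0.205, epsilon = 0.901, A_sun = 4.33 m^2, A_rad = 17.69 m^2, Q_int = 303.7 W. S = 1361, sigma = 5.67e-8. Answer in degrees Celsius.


Numerator = alpha*S*A_sun + Q_int = 0.205*1361*4.33 + 303.7 = 1511.7917 W
Denominator = eps*sigma*A_rad = 0.901*5.67e-8*17.69 = 9.0372372e-07 W/K^4
T^4 = 1.6728471e+09 K^4
T = 202.2386 K = -70.9114 C

-70.9114 degrees Celsius


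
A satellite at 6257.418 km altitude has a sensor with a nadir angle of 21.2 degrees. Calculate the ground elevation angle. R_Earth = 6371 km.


r = R_E + alt = 12628.4180 km
Law of sines in the satellite / Earth-center / ground-point triangle:
  sin(nadir)/R_E = sin(90 + el)/r  =>  cos(el) = (r/R_E)*sin(nadir)
cos(el) = (12628.4180 / 6371.0000) * sin(21.2 deg) = 0.7168021
el = arccos(0.7168021) = 44.2089 deg
(Earth-central angle = 90 - nadir - el = 24.5911 deg)

44.2089 degrees


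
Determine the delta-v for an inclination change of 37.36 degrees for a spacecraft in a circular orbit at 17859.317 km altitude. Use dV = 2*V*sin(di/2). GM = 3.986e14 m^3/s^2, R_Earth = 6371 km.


r = 24230.3170 km = 2.4230317e+07 m
V = sqrt(mu/r) = 4055.9174 m/s
di = 37.36 deg = 0.652055 rad
dV = 2*V*sin(di/2) = 2*4055.9174*sin(0.3260275)
dV = 2598.0774 m/s = 2.5981 km/s

2.5981 km/s


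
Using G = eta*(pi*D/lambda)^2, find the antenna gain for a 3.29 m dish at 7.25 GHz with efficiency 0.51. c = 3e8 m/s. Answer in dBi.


lambda = c/f = 3e8 / 7.25e+09 = 0.04137931 m
G = eta*(pi*D/lambda)^2 = 0.51*(pi*3.29/0.04137931)^2
G = 31819.6370 (linear)
G = 10*log10(31819.6370) = 45.0270 dBi

45.0270 dBi


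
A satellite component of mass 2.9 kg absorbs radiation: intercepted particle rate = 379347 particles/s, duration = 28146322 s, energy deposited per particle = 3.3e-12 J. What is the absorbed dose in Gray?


Total energy deposited = rate * time * E_per
  = 379347 * 28146322 * 3.3e-12 = 35.2348 J
Dose = E_total / mass = 35.2348 / 2.9
Dose = 12.1499 Gy

12.1499 Gy


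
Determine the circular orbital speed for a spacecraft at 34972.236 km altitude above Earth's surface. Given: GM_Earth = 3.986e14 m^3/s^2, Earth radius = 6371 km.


r = R_E + alt = 6371.0 + 34972.236 = 41343.2360 km = 4.1343236e+07 m
v = sqrt(mu/r) = sqrt(3.986e14 / 4.1343236e+07) = 3105.0344 m/s = 3.1050 km/s

3.1050 km/s


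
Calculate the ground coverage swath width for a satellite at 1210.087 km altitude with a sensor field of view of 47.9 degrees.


FOV = 47.9 deg = 0.8360127 rad
swath = 2 * alt * tan(FOV/2) = 2 * 1210.087 * tan(0.4180064)
swath = 2 * 1210.087 * 0.4441834
swath = 1075.0012 km

1075.0012 km


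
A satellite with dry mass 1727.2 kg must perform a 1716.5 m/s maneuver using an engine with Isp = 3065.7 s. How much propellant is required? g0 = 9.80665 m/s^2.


ve = Isp * g0 = 3065.7 * 9.80665 = 30064.246905 m/s
mass ratio = exp(dv/ve) = exp(1716.5/30064.246905) = 1.05875575
m_prop = m_dry * (mr - 1) = 1727.2 * (1.05875575 - 1)
m_prop = 101.4829 kg

101.4829 kg


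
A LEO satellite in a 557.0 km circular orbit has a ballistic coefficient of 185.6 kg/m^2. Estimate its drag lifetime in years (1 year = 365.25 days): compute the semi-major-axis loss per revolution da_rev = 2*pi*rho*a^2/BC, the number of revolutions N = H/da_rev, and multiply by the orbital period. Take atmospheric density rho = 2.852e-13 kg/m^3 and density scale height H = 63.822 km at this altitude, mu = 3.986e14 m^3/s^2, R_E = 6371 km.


a = R_E + alt = 6928.0000 km = 6.928e+06 m
da_rev = 2*pi*rho*a^2/BC = 2*pi*2.852e-13*(6.928e+06)^2/185.6 = 0.463411893 m per revolution
N = H/da_rev = 63822.0000 m / 0.463411893 m = 137721.9724 revolutions
P = 2*pi*sqrt(a^3/mu) = 5738.8258 s
lifetime = N*P = 137721.9724 * 5738.8258 = 7.903624e+08 s = 9147.7130 days
years = 9147.7130 / 365.25 = 25.0451 years

25.0451 years


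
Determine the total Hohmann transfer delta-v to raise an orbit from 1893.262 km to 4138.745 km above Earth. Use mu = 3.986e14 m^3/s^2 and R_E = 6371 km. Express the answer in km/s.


r1 = 8264.2620 km = 8.264262e+06 m
r2 = 10509.7450 km = 1.0509745e+07 m
dv1 = sqrt(mu/r1)*(sqrt(2*r2/(r1+r2)) - 1) = 403.5988 m/s
dv2 = sqrt(mu/r2)*(1 - sqrt(2*r1/(r1+r2))) = 380.0195 m/s
total dv = |dv1| + |dv2| = 403.5988 + 380.0195 = 783.6183 m/s = 0.7836183 km/s

0.7836 km/s


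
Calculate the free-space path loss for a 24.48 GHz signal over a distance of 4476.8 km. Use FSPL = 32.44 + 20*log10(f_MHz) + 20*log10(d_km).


f = 24.48 GHz = 24480.0000 MHz
d = 4476.8 km
FSPL = 32.44 + 20*log10(24480.0000) + 20*log10(4476.8)
FSPL = 32.44 + 87.7762 + 73.0194
FSPL = 193.2356 dB

193.2356 dB


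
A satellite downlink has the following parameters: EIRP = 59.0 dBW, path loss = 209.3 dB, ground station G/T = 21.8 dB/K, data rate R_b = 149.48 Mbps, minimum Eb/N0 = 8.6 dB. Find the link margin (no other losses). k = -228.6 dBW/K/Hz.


C/N0 = EIRP - FSPL + G/T - k = 59.0 - 209.3 + 21.8 - (-228.6)
C/N0 = 100.1000 dB-Hz
R_b = 149.48 Mbps = 1.4948e+08 bps -> 10*log10(R_b) = 81.7458 dB-Hz
Eb/N0 = C/N0 - 10*log10(R_b) = 100.1000 - 81.7458 = 18.3542 dB
Margin = Eb/N0 - Eb/N0_req = 18.3542 - 8.6 = 9.7542 dB (link closes)

9.7542 dB


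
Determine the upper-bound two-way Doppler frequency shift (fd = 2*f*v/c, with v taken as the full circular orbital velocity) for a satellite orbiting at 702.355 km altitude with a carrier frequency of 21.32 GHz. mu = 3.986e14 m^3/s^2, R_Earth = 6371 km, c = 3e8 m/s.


r = 7.073355e+06 m
v = sqrt(mu/r) = 7506.8186 m/s (worst-case radial velocity)
f = 21.32 GHz = 2.132e+10 Hz
fd = 2*f*v/c = 2*2.132e+10*7506.8186/3.0e+08
fd = 1.0669691e+06 Hz

1.0670e+06 Hz


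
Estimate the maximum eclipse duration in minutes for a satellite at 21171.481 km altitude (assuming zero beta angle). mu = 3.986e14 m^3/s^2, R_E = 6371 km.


r = 27542.4810 km
T = 758.1664 min
Eclipse fraction = arcsin(R_E/r)/pi = arcsin(6371.0000/27542.4810)/pi
= arcsin(0.2313154)/pi = 0.07430293
Eclipse duration = 0.07430293 * 758.1664 = 56.3340 min

56.3340 minutes


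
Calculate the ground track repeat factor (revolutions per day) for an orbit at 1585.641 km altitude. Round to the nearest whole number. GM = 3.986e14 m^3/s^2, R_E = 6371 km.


r = 7.956641e+06 m
T = 2*pi*sqrt(r^3/mu) = 7063.2709 s = 117.7212 min
revs/day = 1440 / 117.7212 = 12.2323
Rounded: 12 revolutions per day

12 revolutions per day


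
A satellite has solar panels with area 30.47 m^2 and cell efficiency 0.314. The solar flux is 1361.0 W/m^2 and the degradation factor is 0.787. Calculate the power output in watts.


P = area * eta * S * degradation
P = 30.47 * 0.314 * 1361.0 * 0.787
P = 10247.9019 W

10247.9019 W


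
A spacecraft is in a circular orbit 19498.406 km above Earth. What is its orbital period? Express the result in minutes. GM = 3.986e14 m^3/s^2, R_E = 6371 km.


r = 25869.4060 km = 2.5869406e+07 m
T = 2*pi*sqrt(r^3/mu) = 2*pi*sqrt(1.7312483e+22 / 3.986e14)
T = 41408.6342 s = 690.1439 min

690.1439 minutes


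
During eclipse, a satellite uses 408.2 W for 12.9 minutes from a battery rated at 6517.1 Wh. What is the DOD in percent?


E_used = P * t / 60 = 408.2 * 12.9 / 60 = 87.7630 Wh
DOD = E_used / E_total * 100 = 87.7630 / 6517.1 * 100
DOD = 1.3467 %

1.3467 %


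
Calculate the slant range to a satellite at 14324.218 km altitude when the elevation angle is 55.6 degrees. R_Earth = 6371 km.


h = 14324.218 km, el = 55.6 deg
d = -R_E*sin(el) + sqrt((R_E*sin(el))^2 + 2*R_E*h + h^2)
d = -6371.0000*sin(0.9704031) + sqrt((6371.0000*0.8251135)^2 + 2*6371.0000*14324.218 + 14324.218^2)
d = 15123.0040 km

15123.0040 km


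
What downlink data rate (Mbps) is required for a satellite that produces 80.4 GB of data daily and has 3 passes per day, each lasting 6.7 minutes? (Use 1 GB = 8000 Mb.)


total contact time = 3 * 6.7 * 60 = 1206.0000 s
data = 80.4 GB = 643200.0000 Mb
rate = 643200.0000 / 1206.0000 = 533.3333 Mbps

533.3333 Mbps


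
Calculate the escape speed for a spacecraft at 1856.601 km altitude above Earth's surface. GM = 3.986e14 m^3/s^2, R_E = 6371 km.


r = 6371.0 + 1856.601 = 8227.6010 km = 8.227601e+06 m
v_esc = sqrt(2*mu/r) = sqrt(2*3.986e14 / 8.227601e+06)
v_esc = 9843.4431 m/s = 9.8434 km/s

9.8434 km/s


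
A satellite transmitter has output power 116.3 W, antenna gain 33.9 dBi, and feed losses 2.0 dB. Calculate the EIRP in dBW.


Pt = 116.3 W = 20.6558 dBW
EIRP = Pt_dBW + Gt - losses = 20.6558 + 33.9 - 2.0 = 52.5558 dBW

52.5558 dBW


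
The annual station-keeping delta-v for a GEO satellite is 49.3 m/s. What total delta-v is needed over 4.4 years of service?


dV = rate * years = 49.3 * 4.4
dV = 216.9200 m/s

216.9200 m/s


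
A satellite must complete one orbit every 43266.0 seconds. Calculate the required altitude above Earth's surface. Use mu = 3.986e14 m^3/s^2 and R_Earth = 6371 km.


T = 43266.0 s
r = (mu*T^2/(4*pi^2))^(1/3) = (3.986e14 * 43266.0^2 / (4*pi^2))^(1/3)
r = 2.6637309e+07 m = 26637.3091 km
alt = r - R_E = 26637.3091 - 6371 = 20266.3091 km

20266.3091 km


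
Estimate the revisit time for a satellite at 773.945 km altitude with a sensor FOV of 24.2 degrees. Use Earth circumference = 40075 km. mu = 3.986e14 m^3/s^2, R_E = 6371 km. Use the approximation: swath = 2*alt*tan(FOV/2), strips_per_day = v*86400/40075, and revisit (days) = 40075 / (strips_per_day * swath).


swath = 2*773.945*tan(0.2111848) = 331.8389 km
v = sqrt(mu/r) = 7469.1160 m/s = 7.4691 km/s
strips/day = v*86400/40075 = 7.4691*86400/40075 = 16.1031
coverage/day = strips * swath = 16.1031 * 331.8389 = 5343.6335 km
revisit = 40075 / 5343.6335 = 7.4996 days

7.4996 days


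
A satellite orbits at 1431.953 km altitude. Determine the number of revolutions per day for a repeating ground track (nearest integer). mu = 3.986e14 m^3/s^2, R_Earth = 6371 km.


r = 7.802953e+06 m
T = 2*pi*sqrt(r^3/mu) = 6859.6145 s = 114.3269 min
revs/day = 1440 / 114.3269 = 12.5955
Rounded: 13 revolutions per day

13 revolutions per day


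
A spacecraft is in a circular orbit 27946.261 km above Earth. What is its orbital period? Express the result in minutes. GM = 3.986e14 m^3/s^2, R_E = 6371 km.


r = 34317.2610 km = 3.4317261e+07 m
T = 2*pi*sqrt(r^3/mu) = 2*pi*sqrt(4.041456e+22 / 3.986e14)
T = 63267.4234 s = 1054.4571 min

1054.4571 minutes


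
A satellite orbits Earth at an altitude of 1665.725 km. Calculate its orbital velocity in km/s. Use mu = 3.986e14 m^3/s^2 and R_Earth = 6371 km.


r = R_E + alt = 6371.0 + 1665.725 = 8036.7250 km = 8.036725e+06 m
v = sqrt(mu/r) = sqrt(3.986e14 / 8.036725e+06) = 7042.5363 m/s = 7.0425 km/s

7.0425 km/s


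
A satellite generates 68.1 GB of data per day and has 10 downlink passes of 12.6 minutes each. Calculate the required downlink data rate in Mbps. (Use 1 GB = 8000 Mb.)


total contact time = 10 * 12.6 * 60 = 7560.0000 s
data = 68.1 GB = 544800.0000 Mb
rate = 544800.0000 / 7560.0000 = 72.0635 Mbps

72.0635 Mbps


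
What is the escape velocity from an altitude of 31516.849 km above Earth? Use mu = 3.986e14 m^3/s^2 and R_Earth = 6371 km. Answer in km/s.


r = 6371.0 + 31516.849 = 37887.8490 km = 3.7887849e+07 m
v_esc = sqrt(2*mu/r) = sqrt(2*3.986e14 / 3.7887849e+07)
v_esc = 4587.0521 m/s = 4.5871 km/s

4.5871 km/s


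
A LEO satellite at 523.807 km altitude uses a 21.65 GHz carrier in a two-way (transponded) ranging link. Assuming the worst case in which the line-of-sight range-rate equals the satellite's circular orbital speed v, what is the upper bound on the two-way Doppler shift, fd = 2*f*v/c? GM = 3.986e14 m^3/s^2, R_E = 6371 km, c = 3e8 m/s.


r = 6.894807e+06 m
v = sqrt(mu/r) = 7603.3957 m/s (worst-case radial velocity)
f = 21.65 GHz = 2.165e+10 Hz
fd = 2*f*v/c = 2*2.165e+10*7603.3957/3.0e+08
fd = 1.0974234e+06 Hz

1.0974e+06 Hz


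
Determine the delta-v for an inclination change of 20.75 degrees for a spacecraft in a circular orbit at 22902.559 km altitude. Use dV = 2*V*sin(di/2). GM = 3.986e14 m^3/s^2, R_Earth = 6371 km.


r = 29273.5590 km = 2.9273559e+07 m
V = sqrt(mu/r) = 3690.0384 m/s
di = 20.75 deg = 0.3621558 rad
dV = 2*V*sin(di/2) = 2*3690.0384*sin(0.1810779)
dV = 1329.0778 m/s = 1.3291 km/s

1.3291 km/s


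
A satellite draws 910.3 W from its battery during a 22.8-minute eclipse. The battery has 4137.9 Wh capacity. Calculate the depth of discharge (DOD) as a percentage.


E_used = P * t / 60 = 910.3 * 22.8 / 60 = 345.9140 Wh
DOD = E_used / E_total * 100 = 345.9140 / 4137.9 * 100
DOD = 8.3597 %

8.3597 %


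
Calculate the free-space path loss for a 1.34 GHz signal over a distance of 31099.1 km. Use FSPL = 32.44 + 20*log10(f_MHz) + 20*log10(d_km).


f = 1.34 GHz = 1340.0000 MHz
d = 31099.1 km
FSPL = 32.44 + 20*log10(1340.0000) + 20*log10(31099.1)
FSPL = 32.44 + 62.5421 + 89.8550
FSPL = 184.8371 dB

184.8371 dB


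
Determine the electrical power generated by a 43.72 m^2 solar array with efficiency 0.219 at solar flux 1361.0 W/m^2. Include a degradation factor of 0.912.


P = area * eta * S * degradation
P = 43.72 * 0.219 * 1361.0 * 0.912
P = 11884.3992 W

11884.3992 W


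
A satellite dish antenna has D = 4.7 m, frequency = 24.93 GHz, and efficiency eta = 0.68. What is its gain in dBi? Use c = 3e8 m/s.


lambda = c/f = 3e8 / 2.493e+10 = 0.01203369 m
G = eta*(pi*D/lambda)^2 = 0.68*(pi*4.7/0.01203369)^2
G = 1.0237795e+06 (linear)
G = 10*log10(1.0237795e+06) = 60.1021 dBi

60.1021 dBi


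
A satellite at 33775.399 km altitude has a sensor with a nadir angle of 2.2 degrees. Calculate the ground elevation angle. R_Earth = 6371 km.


r = R_E + alt = 40146.3990 km
Law of sines in the satellite / Earth-center / ground-point triangle:
  sin(nadir)/R_E = sin(90 + el)/r  =>  cos(el) = (r/R_E)*sin(nadir)
cos(el) = (40146.3990 / 6371.0000) * sin(2.2 deg) = 0.241898
el = arccos(0.241898) = 76.0014 deg
(Earth-central angle = 90 - nadir - el = 11.7986 deg)

76.0014 degrees


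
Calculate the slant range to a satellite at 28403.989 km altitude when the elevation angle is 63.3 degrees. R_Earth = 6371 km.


h = 28403.989 km, el = 63.3 deg
d = -R_E*sin(el) + sqrt((R_E*sin(el))^2 + 2*R_E*h + h^2)
d = -6371.0000*sin(1.1048) + sqrt((6371.0000*0.8933714)^2 + 2*6371.0000*28403.989 + 28403.989^2)
d = 28965.2972 km

28965.2972 km


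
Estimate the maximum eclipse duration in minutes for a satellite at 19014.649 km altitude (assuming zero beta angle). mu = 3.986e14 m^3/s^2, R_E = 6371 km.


r = 25385.6490 km
T = 670.8762 min
Eclipse fraction = arcsin(R_E/r)/pi = arcsin(6371.0000/25385.6490)/pi
= arcsin(0.2509686)/pi = 0.08074908
Eclipse duration = 0.08074908 * 670.8762 = 54.1726 min

54.1726 minutes


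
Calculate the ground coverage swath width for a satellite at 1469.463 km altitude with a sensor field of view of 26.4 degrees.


FOV = 26.4 deg = 0.4607669 rad
swath = 2 * alt * tan(FOV/2) = 2 * 1469.463 * tan(0.2303835)
swath = 2 * 1469.463 * 0.2345479
swath = 689.3189 km

689.3189 km


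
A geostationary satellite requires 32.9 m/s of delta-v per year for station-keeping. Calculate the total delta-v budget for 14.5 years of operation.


dV = rate * years = 32.9 * 14.5
dV = 477.0500 m/s

477.0500 m/s


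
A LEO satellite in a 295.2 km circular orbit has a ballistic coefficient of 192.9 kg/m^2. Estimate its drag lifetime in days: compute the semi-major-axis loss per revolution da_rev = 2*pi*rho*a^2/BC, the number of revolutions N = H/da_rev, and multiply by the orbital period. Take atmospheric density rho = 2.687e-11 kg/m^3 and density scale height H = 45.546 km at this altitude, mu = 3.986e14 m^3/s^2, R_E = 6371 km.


a = R_E + alt = 6666.2000 km = 6.6662e+06 m
da_rev = 2*pi*rho*a^2/BC = 2*pi*2.687e-11*(6.6662e+06)^2/192.9 = 38.893049 m per revolution
N = H/da_rev = 45546.0000 m / 38.893049 m = 1171.0576 revolutions
P = 2*pi*sqrt(a^3/mu) = 5416.6245 s
lifetime = N*P = 1171.0576 * 5416.6245 = 6.3431793e+06 s = 73.4164 days

73.4164 days


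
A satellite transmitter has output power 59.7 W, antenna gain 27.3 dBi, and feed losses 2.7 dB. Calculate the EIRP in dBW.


Pt = 59.7 W = 17.7597 dBW
EIRP = Pt_dBW + Gt - losses = 17.7597 + 27.3 - 2.7 = 42.3597 dBW

42.3597 dBW


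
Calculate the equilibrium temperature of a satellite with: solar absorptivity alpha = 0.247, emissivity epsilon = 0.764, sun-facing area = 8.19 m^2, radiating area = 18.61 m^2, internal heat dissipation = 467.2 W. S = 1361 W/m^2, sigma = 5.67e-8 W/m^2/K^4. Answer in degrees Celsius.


Numerator = alpha*S*A_sun + Q_int = 0.247*1361*8.19 + 467.2 = 3220.4077 W
Denominator = eps*sigma*A_rad = 0.764*5.67e-8*18.61 = 8.0616287e-07 W/K^4
T^4 = 3.9947359e+09 K^4
T = 251.4039 K = -21.7461 C

-21.7461 degrees Celsius


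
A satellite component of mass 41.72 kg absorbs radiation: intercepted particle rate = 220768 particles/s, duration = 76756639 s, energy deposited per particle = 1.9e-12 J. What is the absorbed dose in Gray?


Total energy deposited = rate * time * E_per
  = 220768 * 76756639 * 1.9e-12 = 32.1963 J
Dose = E_total / mass = 32.1963 / 41.72
Dose = 0.7717229 Gy

0.7717 Gy


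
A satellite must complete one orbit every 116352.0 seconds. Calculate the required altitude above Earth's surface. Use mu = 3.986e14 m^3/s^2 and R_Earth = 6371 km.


T = 116352.0 s
r = (mu*T^2/(4*pi^2))^(1/3) = (3.986e14 * 116352.0^2 / (4*pi^2))^(1/3)
r = 5.1512001e+07 m = 51512.0011 km
alt = r - R_E = 51512.0011 - 6371 = 45141.0011 km

45141.0011 km


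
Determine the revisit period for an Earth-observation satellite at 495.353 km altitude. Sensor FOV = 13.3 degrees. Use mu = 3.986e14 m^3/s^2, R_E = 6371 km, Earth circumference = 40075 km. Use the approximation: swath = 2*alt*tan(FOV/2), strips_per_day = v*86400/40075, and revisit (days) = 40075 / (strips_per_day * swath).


swath = 2*495.353*tan(0.1160644) = 115.5048 km
v = sqrt(mu/r) = 7619.1335 m/s = 7.6191 km/s
strips/day = v*86400/40075 = 7.6191*86400/40075 = 16.4265
coverage/day = strips * swath = 16.4265 * 115.5048 = 1897.3431 km
revisit = 40075 / 1897.3431 = 21.1216 days

21.1216 days


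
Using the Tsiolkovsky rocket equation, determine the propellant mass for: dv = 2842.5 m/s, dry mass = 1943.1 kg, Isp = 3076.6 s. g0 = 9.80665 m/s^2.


ve = Isp * g0 = 3076.6 * 9.80665 = 30171.139390 m/s
mass ratio = exp(dv/ve) = exp(2842.5/30171.139390) = 1.09879327
m_prop = m_dry * (mr - 1) = 1943.1 * (1.09879327 - 1)
m_prop = 191.9652 kg

191.9652 kg


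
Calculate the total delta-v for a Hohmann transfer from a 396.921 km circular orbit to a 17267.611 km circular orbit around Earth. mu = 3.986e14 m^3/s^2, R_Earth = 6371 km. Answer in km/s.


r1 = 6767.9210 km = 6.767921e+06 m
r2 = 23638.6110 km = 2.3638611e+07 m
dv1 = sqrt(mu/r1)*(sqrt(2*r2/(r1+r2)) - 1) = 1895.0347 m/s
dv2 = sqrt(mu/r2)*(1 - sqrt(2*r1/(r1+r2))) = 1366.5787 m/s
total dv = |dv1| + |dv2| = 1895.0347 + 1366.5787 = 3261.6134 m/s = 3.2616 km/s

3.2616 km/s


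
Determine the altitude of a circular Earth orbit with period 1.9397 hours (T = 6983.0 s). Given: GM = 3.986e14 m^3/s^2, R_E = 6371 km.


T = 6983.0 s
r = (mu*T^2/(4*pi^2))^(1/3) = (3.986e14 * 6983.0^2 / (4*pi^2))^(1/3)
r = 7.8962438e+06 m = 7896.2438 km
alt = r - R_E = 7896.2438 - 6371 = 1525.2438 km

1525.2438 km


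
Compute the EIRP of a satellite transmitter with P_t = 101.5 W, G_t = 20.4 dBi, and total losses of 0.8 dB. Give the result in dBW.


Pt = 101.5 W = 20.0647 dBW
EIRP = Pt_dBW + Gt - losses = 20.0647 + 20.4 - 0.8 = 39.6647 dBW

39.6647 dBW


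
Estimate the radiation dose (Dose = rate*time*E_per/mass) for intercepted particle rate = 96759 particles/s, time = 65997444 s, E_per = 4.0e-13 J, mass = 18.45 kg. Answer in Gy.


Total energy deposited = rate * time * E_per
  = 96759 * 65997444 * 4.0e-13 = 2.5543 J
Dose = E_total / mass = 2.5543 / 18.45
Dose = 0.1384465 Gy

0.1384 Gy


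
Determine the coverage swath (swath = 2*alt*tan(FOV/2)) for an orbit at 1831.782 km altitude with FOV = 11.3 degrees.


FOV = 11.3 deg = 0.1972222 rad
swath = 2 * alt * tan(FOV/2) = 2 * 1831.782 * tan(0.0986111)
swath = 2 * 1831.782 * 0.09893199
swath = 362.4437 km

362.4437 km


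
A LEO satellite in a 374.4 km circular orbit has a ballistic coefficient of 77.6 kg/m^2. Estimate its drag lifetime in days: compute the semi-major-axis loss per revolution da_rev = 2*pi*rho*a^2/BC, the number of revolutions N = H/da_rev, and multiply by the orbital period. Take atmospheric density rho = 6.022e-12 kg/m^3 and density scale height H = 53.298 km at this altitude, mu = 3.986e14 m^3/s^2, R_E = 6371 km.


a = R_E + alt = 6745.4000 km = 6.7454e+06 m
da_rev = 2*pi*rho*a^2/BC = 2*pi*6.022e-12*(6.7454e+06)^2/77.6 = 22.185760 m per revolution
N = H/da_rev = 53298.0000 m / 22.185760 m = 2402.3518 revolutions
P = 2*pi*sqrt(a^3/mu) = 5513.4417 s
lifetime = N*P = 2402.3518 * 5513.4417 = 1.3245226e+07 s = 153.3012 days

153.3012 days


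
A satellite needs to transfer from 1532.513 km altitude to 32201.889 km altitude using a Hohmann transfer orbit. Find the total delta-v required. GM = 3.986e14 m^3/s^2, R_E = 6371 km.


r1 = 7903.5130 km = 7.903513e+06 m
r2 = 38572.8890 km = 3.8572889e+07 m
dv1 = sqrt(mu/r1)*(sqrt(2*r2/(r1+r2)) - 1) = 2047.8832 m/s
dv2 = sqrt(mu/r2)*(1 - sqrt(2*r1/(r1+r2))) = 1339.8847 m/s
total dv = |dv1| + |dv2| = 2047.8832 + 1339.8847 = 3387.7679 m/s = 3.3878 km/s

3.3878 km/s


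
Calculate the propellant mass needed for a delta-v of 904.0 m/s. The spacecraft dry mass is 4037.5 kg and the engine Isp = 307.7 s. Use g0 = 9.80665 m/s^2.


ve = Isp * g0 = 307.7 * 9.80665 = 3017.506205 m/s
mass ratio = exp(dv/ve) = exp(904.0/3017.506205) = 1.34929891
m_prop = m_dry * (mr - 1) = 4037.5 * (1.34929891 - 1)
m_prop = 1410.2944 kg

1410.2944 kg


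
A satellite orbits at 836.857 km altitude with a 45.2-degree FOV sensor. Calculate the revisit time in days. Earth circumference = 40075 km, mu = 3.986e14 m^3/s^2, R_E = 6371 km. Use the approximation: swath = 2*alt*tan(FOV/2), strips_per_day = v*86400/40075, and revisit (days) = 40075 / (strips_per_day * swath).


swath = 2*836.857*tan(0.3944444) = 696.6999 km
v = sqrt(mu/r) = 7436.4484 m/s = 7.4364 km/s
strips/day = v*86400/40075 = 7.4364*86400/40075 = 16.0327
coverage/day = strips * swath = 16.0327 * 696.6999 = 11169.9576 km
revisit = 40075 / 11169.9576 = 3.5877 days

3.5877 days


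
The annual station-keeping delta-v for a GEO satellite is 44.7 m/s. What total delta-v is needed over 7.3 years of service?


dV = rate * years = 44.7 * 7.3
dV = 326.3100 m/s

326.3100 m/s


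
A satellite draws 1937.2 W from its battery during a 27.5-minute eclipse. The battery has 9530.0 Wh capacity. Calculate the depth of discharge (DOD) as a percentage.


E_used = P * t / 60 = 1937.2 * 27.5 / 60 = 887.8833 Wh
DOD = E_used / E_total * 100 = 887.8833 / 9530.0 * 100
DOD = 9.3167 %

9.3167 %


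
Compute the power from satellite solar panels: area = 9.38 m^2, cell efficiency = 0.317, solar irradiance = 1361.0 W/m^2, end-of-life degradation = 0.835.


P = area * eta * S * degradation
P = 9.38 * 0.317 * 1361.0 * 0.835
P = 3379.1440 W

3379.1440 W


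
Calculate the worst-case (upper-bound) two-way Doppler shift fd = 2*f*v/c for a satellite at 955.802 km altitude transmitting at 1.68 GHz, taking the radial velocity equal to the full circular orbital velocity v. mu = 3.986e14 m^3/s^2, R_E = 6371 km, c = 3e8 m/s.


r = 7.326802e+06 m
v = sqrt(mu/r) = 7375.8389 m/s (worst-case radial velocity)
f = 1.68 GHz = 1.68e+09 Hz
fd = 2*f*v/c = 2*1.68e+09*7375.8389/3.0e+08
fd = 82609.3951 Hz

82609.3951 Hz


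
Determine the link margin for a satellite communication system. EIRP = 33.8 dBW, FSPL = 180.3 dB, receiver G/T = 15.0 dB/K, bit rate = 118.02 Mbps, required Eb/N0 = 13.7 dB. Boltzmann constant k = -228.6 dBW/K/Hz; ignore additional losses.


C/N0 = EIRP - FSPL + G/T - k = 33.8 - 180.3 + 15.0 - (-228.6)
C/N0 = 97.1000 dB-Hz
R_b = 118.02 Mbps = 1.1802e+08 bps -> 10*log10(R_b) = 80.7196 dB-Hz
Eb/N0 = C/N0 - 10*log10(R_b) = 97.1000 - 80.7196 = 16.3804 dB
Margin = Eb/N0 - Eb/N0_req = 16.3804 - 13.7 = 2.6804 dB (link closes)

2.6804 dB


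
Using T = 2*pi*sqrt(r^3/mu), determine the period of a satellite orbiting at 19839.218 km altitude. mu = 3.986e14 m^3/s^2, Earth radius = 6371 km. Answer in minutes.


r = 26210.2180 km = 2.6210218e+07 m
T = 2*pi*sqrt(r^3/mu) = 2*pi*sqrt(1.8005778e+22 / 3.986e14)
T = 42229.6197 s = 703.8270 min

703.8270 minutes


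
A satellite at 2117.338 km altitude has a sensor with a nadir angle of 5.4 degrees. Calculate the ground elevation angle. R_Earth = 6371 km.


r = R_E + alt = 8488.3380 km
Law of sines in the satellite / Earth-center / ground-point triangle:
  sin(nadir)/R_E = sin(90 + el)/r  =>  cos(el) = (r/R_E)*sin(nadir)
cos(el) = (8488.3380 / 6371.0000) * sin(5.4 deg) = 0.1253843
el = arccos(0.1253843) = 82.7971 deg
(Earth-central angle = 90 - nadir - el = 1.8029 deg)

82.7971 degrees


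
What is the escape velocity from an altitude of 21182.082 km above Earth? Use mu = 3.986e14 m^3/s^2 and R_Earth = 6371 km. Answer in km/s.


r = 6371.0 + 21182.082 = 27553.0820 km = 2.7553082e+07 m
v_esc = sqrt(2*mu/r) = sqrt(2*3.986e14 / 2.7553082e+07)
v_esc = 5378.9629 m/s = 5.3790 km/s

5.3790 km/s


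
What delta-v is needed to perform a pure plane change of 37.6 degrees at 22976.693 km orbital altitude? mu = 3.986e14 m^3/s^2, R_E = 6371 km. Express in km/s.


r = 29347.6930 km = 2.9347693e+07 m
V = sqrt(mu/r) = 3685.3748 m/s
di = 37.6 deg = 0.6562438 rad
dV = 2*V*sin(di/2) = 2*3685.3748*sin(0.3281219)
dV = 2375.3398 m/s = 2.3753 km/s

2.3753 km/s


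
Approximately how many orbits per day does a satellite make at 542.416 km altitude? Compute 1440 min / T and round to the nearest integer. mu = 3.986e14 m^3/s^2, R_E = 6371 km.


r = 6.913416e+06 m
T = 2*pi*sqrt(r^3/mu) = 5720.7143 s = 95.3452 min
revs/day = 1440 / 95.3452 = 15.1030
Rounded: 15 revolutions per day

15 revolutions per day


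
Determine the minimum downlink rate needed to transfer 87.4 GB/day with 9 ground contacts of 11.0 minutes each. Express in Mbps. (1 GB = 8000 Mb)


total contact time = 9 * 11.0 * 60 = 5940.0000 s
data = 87.4 GB = 699200.0000 Mb
rate = 699200.0000 / 5940.0000 = 117.7104 Mbps

117.7104 Mbps


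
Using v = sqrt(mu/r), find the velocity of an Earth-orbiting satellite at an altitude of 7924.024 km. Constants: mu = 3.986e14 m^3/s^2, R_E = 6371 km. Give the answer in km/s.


r = R_E + alt = 6371.0 + 7924.024 = 14295.0240 km = 1.4295024e+07 m
v = sqrt(mu/r) = sqrt(3.986e14 / 1.4295024e+07) = 5280.5141 m/s = 5.2805 km/s

5.2805 km/s
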